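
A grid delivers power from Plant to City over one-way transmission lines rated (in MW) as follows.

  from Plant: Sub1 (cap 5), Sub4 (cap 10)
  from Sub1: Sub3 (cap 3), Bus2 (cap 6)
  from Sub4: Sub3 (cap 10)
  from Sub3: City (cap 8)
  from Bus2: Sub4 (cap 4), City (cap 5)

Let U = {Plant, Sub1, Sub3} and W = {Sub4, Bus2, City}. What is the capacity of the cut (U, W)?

24

Edges leaving {Plant, Sub1, Sub3}: Plant→Sub4 (10), Sub1→Bus2 (6), Sub3→City (8).
Cut capacity = 10 + 6 + 8 = 24.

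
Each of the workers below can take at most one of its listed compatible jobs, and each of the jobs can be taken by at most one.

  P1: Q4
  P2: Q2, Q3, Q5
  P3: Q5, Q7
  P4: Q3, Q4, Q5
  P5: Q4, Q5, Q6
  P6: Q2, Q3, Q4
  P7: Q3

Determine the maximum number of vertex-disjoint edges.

Unit-capacity flow: source→left, listed edges, right→sink; max matching = max flow.
Augmenting path P1→Q4 (+1); matched 1.
Augmenting path P2→Q2 (+1); matched 2.
Augmenting path P3→Q5 (+1); matched 3.
Augmenting path P4→Q3 (+1); matched 4.
Augmenting path P5→Q6 (+1); matched 5.
Augmenting path P6→Q2→P2→Q5→P3→Q7 (+1); matched 6.
No augmenting path remains; maximum matching = 6.
König certificate: {P3, P5, Q2, Q3, Q4, Q5} is a vertex cover of size 6 (every listed pair touches it), so no matching can be larger.

6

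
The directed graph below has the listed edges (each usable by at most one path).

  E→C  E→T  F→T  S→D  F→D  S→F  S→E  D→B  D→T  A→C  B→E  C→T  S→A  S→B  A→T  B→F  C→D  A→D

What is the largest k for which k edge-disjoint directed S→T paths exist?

5

Assign every edge capacity 1; by Menger, the answer equals the max flow.
Path S→A→T (+1); total 1.
Path S→D→T (+1); total 2.
Path S→E→T (+1); total 3.
Path S→F→T (+1); total 4.
Path S→B→E→C→T (+1); total 5.
No residual S→T path; max flow = 5.
Certifying cut of size 5: {S→A, S→B, S→D, S→E, S→F}.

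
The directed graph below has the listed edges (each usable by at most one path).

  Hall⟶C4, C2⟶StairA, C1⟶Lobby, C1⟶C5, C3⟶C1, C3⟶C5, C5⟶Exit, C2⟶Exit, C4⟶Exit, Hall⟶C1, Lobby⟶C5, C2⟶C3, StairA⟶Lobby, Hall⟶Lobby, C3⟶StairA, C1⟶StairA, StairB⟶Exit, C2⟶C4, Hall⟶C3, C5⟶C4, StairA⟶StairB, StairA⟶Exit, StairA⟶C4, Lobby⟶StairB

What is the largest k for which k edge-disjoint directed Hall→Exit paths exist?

4

Assign every edge capacity 1; by Menger, the answer equals the max flow.
Path Hall→C4→Exit (+1); total 1.
Path Hall→C3→StairA→Exit (+1); total 2.
Path Hall→C1→C5→Exit (+1); total 3.
Path Hall→Lobby→StairB→Exit (+1); total 4.
No residual Hall→Exit path; max flow = 4.
Certifying cut of size 4: {Hall→C1, Hall→C3, Hall→C4, Hall→Lobby}.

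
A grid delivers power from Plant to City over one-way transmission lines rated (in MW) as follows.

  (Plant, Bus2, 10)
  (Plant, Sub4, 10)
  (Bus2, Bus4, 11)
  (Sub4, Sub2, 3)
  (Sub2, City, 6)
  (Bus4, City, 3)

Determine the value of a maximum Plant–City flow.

Augment Plant→Bus2→Bus4→City: bottleneck 3, flow now 3.
Augment Plant→Sub4→Sub2→City: bottleneck 3, flow now 6.
No augmenting path remains; maximum flow = 6.
In the residual graph, reachable from Plant: {Plant, Bus2, Sub4, Bus4}.
Min-cut edges: Sub4→Sub2 (3), Bus4→City (3); capacity 3 + 3 = 6.
This cut is saturated, so no flow can exceed 6.

6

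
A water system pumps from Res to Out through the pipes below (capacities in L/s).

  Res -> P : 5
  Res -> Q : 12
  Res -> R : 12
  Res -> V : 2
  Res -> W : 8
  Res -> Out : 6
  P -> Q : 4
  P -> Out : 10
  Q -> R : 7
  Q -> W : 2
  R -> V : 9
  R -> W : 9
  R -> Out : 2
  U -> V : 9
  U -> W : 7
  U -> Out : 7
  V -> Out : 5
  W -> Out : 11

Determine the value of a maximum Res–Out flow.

Augment Res→Out: bottleneck 6, flow now 6.
Augment Res→P→Out: bottleneck 5, flow now 11.
Augment Res→R→Out: bottleneck 2, flow now 13.
Augment Res→V→Out: bottleneck 2, flow now 15.
Augment Res→W→Out: bottleneck 8, flow now 23.
Augment Res→Q→W→Out: bottleneck 2, flow now 25.
Augment Res→R→V→Out: bottleneck 3, flow now 28.
Augment Res→R→W→Out: bottleneck 1, flow now 29.
No augmenting path remains; maximum flow = 29.
In the residual graph, reachable from Res: {Res, Q, R, V, W}.
Min-cut edges: Res→P (5), Res→Out (6), R→Out (2), V→Out (5), W→Out (11); capacity 5 + 6 + 2 + 5 + 11 = 29.
This cut is saturated, so no flow can exceed 29.

29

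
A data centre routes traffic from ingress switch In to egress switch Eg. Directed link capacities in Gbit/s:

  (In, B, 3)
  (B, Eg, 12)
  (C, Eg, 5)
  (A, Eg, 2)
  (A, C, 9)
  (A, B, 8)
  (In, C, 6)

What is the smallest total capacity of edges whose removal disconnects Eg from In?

Augment In→B→Eg: bottleneck 3, flow now 3.
Augment In→C→Eg: bottleneck 5, flow now 8.
No augmenting path remains; maximum flow = 8.
By max-flow min-cut, the minimum cut capacity equals the max flow.
In the residual graph, reachable from In: {In, C}.
Min-cut edges: In→B (3), C→Eg (5); capacity 3 + 5 = 8.

8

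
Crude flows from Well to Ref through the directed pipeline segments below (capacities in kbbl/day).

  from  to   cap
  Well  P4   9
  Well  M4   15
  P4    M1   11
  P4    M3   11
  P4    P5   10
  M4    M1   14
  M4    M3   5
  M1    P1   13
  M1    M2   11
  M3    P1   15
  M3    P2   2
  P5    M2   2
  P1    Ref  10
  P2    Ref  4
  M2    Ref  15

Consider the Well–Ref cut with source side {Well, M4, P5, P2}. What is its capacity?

34

Edges leaving {Well, M4, P5, P2}: Well→P4 (9), M4→M1 (14), M4→M3 (5), P5→M2 (2), P2→Ref (4).
Cut capacity = 9 + 14 + 5 + 2 + 4 = 34.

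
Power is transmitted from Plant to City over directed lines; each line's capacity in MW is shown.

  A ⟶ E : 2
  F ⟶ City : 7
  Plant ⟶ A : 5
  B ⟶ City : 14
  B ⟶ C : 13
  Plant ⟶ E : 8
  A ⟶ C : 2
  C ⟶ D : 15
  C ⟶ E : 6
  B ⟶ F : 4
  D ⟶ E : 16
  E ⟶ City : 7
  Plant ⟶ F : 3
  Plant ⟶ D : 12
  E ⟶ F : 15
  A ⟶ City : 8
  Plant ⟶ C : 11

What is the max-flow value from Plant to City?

19

Augment Plant→A→City: bottleneck 5, flow now 5.
Augment Plant→E→City: bottleneck 7, flow now 12.
Augment Plant→F→City: bottleneck 3, flow now 15.
Augment Plant→E→F→City: bottleneck 1, flow now 16.
Augment Plant→C→E→F→City: bottleneck 3, flow now 19.
No augmenting path remains; maximum flow = 19.
In the residual graph, reachable from Plant: {Plant, C, D, E, F}.
Min-cut edges: Plant→A (5), E→City (7), F→City (7); capacity 5 + 7 + 7 = 19.
This cut is saturated, so no flow can exceed 19.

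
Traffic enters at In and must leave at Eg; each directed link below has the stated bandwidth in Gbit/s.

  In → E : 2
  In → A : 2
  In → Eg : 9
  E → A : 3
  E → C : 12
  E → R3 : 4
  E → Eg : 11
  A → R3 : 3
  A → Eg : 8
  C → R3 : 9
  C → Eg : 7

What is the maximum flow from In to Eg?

Augment In→Eg: bottleneck 9, flow now 9.
Augment In→E→Eg: bottleneck 2, flow now 11.
Augment In→A→Eg: bottleneck 2, flow now 13.
No augmenting path remains; maximum flow = 13.
In the residual graph, reachable from In: {In}.
Min-cut edges: In→E (2), In→A (2), In→Eg (9); capacity 2 + 2 + 9 = 13.
This cut is saturated, so no flow can exceed 13.

13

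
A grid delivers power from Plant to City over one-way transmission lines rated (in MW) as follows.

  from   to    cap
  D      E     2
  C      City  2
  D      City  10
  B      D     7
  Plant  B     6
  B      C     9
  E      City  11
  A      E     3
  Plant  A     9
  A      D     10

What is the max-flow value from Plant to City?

Augment Plant→A→D→City: bottleneck 9, flow now 9.
Augment Plant→B→C→City: bottleneck 2, flow now 11.
Augment Plant→B→D→City: bottleneck 1, flow now 12.
Augment Plant→B→D→E→City: bottleneck 2, flow now 14.
Augment Plant→B→D→A→E→City: bottleneck 1, flow now 15. (uses reverse residual edge)
No augmenting path remains; maximum flow = 15.
In the residual graph, reachable from Plant: {Plant}.
Min-cut edges: Plant→A (9), Plant→B (6); capacity 9 + 6 = 15.
This cut is saturated, so no flow can exceed 15.

15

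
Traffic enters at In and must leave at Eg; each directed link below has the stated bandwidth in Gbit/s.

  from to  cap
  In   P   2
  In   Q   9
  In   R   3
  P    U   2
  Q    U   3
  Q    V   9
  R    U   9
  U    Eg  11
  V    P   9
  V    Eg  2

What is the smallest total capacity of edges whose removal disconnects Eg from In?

Augment In→P→U→Eg: bottleneck 2, flow now 2.
Augment In→Q→U→Eg: bottleneck 3, flow now 5.
Augment In→Q→V→Eg: bottleneck 2, flow now 7.
Augment In→R→U→Eg: bottleneck 3, flow now 10.
No augmenting path remains; maximum flow = 10.
By max-flow min-cut, the minimum cut capacity equals the max flow.
In the residual graph, reachable from In: {In, P, Q, V}.
Min-cut edges: In→R (3), P→U (2), Q→U (3), V→Eg (2); capacity 3 + 2 + 3 + 2 = 10.

10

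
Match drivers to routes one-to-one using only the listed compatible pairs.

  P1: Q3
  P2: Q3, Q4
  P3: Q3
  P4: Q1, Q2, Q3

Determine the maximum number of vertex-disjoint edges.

3

Unit-capacity flow: source→left, listed edges, right→sink; max matching = max flow.
Augmenting path P1→Q3 (+1); matched 1.
Augmenting path P2→Q4 (+1); matched 2.
Augmenting path P4→Q1 (+1); matched 3.
No augmenting path remains; maximum matching = 3.
König certificate: {P2, P4, Q3} is a vertex cover of size 3 (every listed pair touches it), so no matching can be larger.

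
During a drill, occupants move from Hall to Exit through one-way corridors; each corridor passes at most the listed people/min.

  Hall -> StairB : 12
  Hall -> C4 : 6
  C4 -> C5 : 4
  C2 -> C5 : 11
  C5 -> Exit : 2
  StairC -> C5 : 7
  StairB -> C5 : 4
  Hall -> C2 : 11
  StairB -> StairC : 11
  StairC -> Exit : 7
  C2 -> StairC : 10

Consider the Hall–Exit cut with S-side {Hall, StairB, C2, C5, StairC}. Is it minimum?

Given cut capacity: 6 + 2 + 7 = 15.
Augment Hall→C4→C5→Exit: bottleneck 2, flow now 2.
Augment Hall→StairB→StairC→Exit: bottleneck 7, flow now 9.
No augmenting path remains; maximum flow = 9.
In the residual graph, reachable from Hall: {Hall, C4, StairB, C2, C5, StairC}.
Min-cut edges: C5→Exit (2), StairC→Exit (7); capacity 2 + 7 = 9.
Cut capacity 15 exceeds the max flow 9, so it is not minimum.

No — its capacity is 15, but the minimum cut has capacity 9.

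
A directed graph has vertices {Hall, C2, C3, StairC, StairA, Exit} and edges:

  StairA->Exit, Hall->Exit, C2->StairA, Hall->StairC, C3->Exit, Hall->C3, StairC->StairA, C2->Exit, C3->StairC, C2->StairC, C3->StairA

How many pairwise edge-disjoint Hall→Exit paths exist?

Assign every edge capacity 1; by Menger, the answer equals the max flow.
Path Hall→Exit (+1); total 1.
Path Hall→C3→Exit (+1); total 2.
Path Hall→StairC→StairA→Exit (+1); total 3.
No residual Hall→Exit path; max flow = 3.
Certifying cut of size 3: {Hall→C3, Hall→Exit, Hall→StairC}.

3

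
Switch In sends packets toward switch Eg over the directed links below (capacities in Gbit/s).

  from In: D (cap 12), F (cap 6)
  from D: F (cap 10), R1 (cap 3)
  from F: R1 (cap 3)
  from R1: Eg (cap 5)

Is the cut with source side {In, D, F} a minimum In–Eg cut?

Given cut capacity: 3 + 3 = 6.
Augment In→D→R1→Eg: bottleneck 3, flow now 3.
Augment In→F→R1→Eg: bottleneck 2, flow now 5.
No augmenting path remains; maximum flow = 5.
In the residual graph, reachable from In: {In, D, F, R1}.
Min-cut edges: R1→Eg (5); capacity 5 = 5.
Cut capacity 6 exceeds the max flow 5, so it is not minimum.

No — its capacity is 6, but the minimum cut has capacity 5.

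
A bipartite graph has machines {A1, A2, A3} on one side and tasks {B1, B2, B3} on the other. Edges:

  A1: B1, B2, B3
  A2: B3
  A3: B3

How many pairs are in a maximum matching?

Unit-capacity flow: source→left, listed edges, right→sink; max matching = max flow.
Augmenting path A1→B1 (+1); matched 1.
Augmenting path A2→B3 (+1); matched 2.
No augmenting path remains; maximum matching = 2.
König certificate: {A1, B3} is a vertex cover of size 2 (every listed pair touches it), so no matching can be larger.

2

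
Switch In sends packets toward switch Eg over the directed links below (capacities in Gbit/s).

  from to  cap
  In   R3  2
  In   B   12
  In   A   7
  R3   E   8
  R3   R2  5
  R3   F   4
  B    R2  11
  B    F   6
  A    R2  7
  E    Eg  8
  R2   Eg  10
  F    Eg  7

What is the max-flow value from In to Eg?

18

Augment In→R3→E→Eg: bottleneck 2, flow now 2.
Augment In→B→R2→Eg: bottleneck 10, flow now 12.
Augment In→B→F→Eg: bottleneck 2, flow now 14.
Augment In→A→R2→B→F→Eg: bottleneck 4, flow now 18. (uses reverse residual edge)
No augmenting path remains; maximum flow = 18.
In the residual graph, reachable from In: {In, B, A, R2}.
Min-cut edges: In→R3 (2), B→F (6), R2→Eg (10); capacity 2 + 6 + 10 = 18.
This cut is saturated, so no flow can exceed 18.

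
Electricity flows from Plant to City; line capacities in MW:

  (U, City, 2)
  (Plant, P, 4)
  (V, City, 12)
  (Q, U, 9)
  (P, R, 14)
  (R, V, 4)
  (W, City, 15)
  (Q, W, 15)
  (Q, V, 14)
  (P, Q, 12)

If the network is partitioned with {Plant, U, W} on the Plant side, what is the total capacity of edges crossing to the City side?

Edges leaving {Plant, U, W}: Plant→P (4), U→City (2), W→City (15).
Cut capacity = 4 + 2 + 15 = 21.

21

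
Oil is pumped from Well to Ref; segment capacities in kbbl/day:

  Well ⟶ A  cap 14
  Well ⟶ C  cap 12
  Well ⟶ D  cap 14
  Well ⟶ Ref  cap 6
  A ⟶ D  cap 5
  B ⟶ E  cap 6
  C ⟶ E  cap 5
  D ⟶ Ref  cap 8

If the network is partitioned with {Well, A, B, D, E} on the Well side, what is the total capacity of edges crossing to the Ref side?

Edges leaving {Well, A, B, D, E}: Well→C (12), Well→Ref (6), D→Ref (8).
Cut capacity = 12 + 6 + 8 = 26.

26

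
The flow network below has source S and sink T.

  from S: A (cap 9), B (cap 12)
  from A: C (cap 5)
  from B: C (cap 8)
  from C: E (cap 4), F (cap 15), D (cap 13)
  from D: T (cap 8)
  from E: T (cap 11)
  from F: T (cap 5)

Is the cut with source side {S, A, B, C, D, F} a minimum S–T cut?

No — its capacity is 17, but the minimum cut has capacity 13.

Given cut capacity: 4 + 8 + 5 = 17.
Augment S→A→C→D→T: bottleneck 5, flow now 5.
Augment S→B→C→D→T: bottleneck 3, flow now 8.
Augment S→B→C→E→T: bottleneck 4, flow now 12.
Augment S→B→C→F→T: bottleneck 1, flow now 13.
No augmenting path remains; maximum flow = 13.
In the residual graph, reachable from S: {S, A, B}.
Min-cut edges: A→C (5), B→C (8); capacity 5 + 8 = 13.
Cut capacity 17 exceeds the max flow 13, so it is not minimum.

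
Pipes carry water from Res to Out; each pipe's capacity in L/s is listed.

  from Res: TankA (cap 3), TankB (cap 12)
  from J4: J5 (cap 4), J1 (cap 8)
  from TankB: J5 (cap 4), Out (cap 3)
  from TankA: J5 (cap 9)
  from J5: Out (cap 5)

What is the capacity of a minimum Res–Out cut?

Augment Res→TankB→Out: bottleneck 3, flow now 3.
Augment Res→TankB→J5→Out: bottleneck 4, flow now 7.
Augment Res→TankA→J5→Out: bottleneck 1, flow now 8.
No augmenting path remains; maximum flow = 8.
By max-flow min-cut, the minimum cut capacity equals the max flow.
In the residual graph, reachable from Res: {Res, TankB, TankA, J5}.
Min-cut edges: TankB→Out (3), J5→Out (5); capacity 3 + 5 = 8.

8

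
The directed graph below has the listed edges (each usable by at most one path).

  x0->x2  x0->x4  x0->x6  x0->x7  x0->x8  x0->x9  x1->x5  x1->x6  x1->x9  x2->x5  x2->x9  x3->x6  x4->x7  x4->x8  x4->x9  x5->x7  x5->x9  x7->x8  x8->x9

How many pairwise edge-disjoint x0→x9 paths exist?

Assign every edge capacity 1; by Menger, the answer equals the max flow.
Path x0→x9 (+1); total 1.
Path x0→x2→x9 (+1); total 2.
Path x0→x4→x9 (+1); total 3.
Path x0→x8→x9 (+1); total 4.
No residual x0→x9 path; max flow = 4.
Certifying cut of size 4: {x0→x2, x0→x4, x0→x9, x8→x9}.

4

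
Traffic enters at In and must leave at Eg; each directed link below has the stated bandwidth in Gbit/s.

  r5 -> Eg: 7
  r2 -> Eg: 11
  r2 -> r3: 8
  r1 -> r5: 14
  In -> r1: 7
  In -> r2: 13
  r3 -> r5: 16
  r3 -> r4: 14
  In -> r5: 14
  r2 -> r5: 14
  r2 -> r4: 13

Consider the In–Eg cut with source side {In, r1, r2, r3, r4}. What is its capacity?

Edges leaving {In, r1, r2, r3, r4}: In→r5 (14), r1→r5 (14), r2→r5 (14), r2→Eg (11), r3→r5 (16).
Cut capacity = 14 + 14 + 14 + 11 + 16 = 69.

69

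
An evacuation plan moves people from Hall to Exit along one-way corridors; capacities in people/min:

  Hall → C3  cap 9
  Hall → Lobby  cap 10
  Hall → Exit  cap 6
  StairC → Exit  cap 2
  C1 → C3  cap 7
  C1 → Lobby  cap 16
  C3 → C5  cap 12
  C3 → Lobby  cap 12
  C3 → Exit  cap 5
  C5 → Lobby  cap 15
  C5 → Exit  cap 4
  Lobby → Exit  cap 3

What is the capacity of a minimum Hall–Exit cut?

18

Augment Hall→Exit: bottleneck 6, flow now 6.
Augment Hall→C3→Exit: bottleneck 5, flow now 11.
Augment Hall→Lobby→Exit: bottleneck 3, flow now 14.
Augment Hall→C3→C5→Exit: bottleneck 4, flow now 18.
No augmenting path remains; maximum flow = 18.
By max-flow min-cut, the minimum cut capacity equals the max flow.
In the residual graph, reachable from Hall: {Hall, Lobby}.
Min-cut edges: Hall→C3 (9), Hall→Exit (6), Lobby→Exit (3); capacity 9 + 6 + 3 = 18.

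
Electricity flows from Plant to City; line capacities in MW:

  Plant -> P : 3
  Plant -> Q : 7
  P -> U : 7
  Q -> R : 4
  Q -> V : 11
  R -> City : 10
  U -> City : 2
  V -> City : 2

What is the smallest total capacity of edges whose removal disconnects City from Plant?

Augment Plant→P→U→City: bottleneck 2, flow now 2.
Augment Plant→Q→R→City: bottleneck 4, flow now 6.
Augment Plant→Q→V→City: bottleneck 2, flow now 8.
No augmenting path remains; maximum flow = 8.
By max-flow min-cut, the minimum cut capacity equals the max flow.
In the residual graph, reachable from Plant: {Plant, P, Q, U, V}.
Min-cut edges: Q→R (4), U→City (2), V→City (2); capacity 4 + 2 + 2 = 8.

8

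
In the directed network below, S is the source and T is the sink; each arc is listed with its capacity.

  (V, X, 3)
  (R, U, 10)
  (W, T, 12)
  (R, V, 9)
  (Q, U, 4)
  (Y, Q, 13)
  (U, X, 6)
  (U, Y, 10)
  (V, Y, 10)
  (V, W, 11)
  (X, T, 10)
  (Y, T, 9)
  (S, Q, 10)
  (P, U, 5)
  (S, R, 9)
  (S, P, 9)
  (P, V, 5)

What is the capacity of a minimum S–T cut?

Augment S→P→U→X→T: bottleneck 5, flow now 5.
Augment S→P→V→W→T: bottleneck 4, flow now 9.
Augment S→Q→U→X→T: bottleneck 1, flow now 10.
Augment S→Q→U→Y→T: bottleneck 3, flow now 13.
Augment S→R→U→Y→T: bottleneck 6, flow now 19.
Augment S→R→V→W→T: bottleneck 3, flow now 22.
No augmenting path remains; maximum flow = 22.
By max-flow min-cut, the minimum cut capacity equals the max flow.
In the residual graph, reachable from S: {S, Q}.
Min-cut edges: S→P (9), S→R (9), Q→U (4); capacity 9 + 9 + 4 = 22.

22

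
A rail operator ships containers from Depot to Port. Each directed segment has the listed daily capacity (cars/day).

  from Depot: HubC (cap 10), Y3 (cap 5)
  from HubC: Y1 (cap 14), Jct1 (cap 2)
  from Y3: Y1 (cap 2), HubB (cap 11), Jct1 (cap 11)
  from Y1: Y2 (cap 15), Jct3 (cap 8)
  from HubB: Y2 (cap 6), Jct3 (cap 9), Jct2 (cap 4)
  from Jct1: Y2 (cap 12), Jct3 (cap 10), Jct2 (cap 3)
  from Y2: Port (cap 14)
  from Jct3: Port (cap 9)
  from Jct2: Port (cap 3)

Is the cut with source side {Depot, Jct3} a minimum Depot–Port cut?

Given cut capacity: 10 + 5 + 9 = 24.
Augment Depot→HubC→Y1→Y2→Port: bottleneck 10, flow now 10.
Augment Depot→Y3→Y1→Y2→Port: bottleneck 2, flow now 12.
Augment Depot→Y3→HubB→Y2→Port: bottleneck 2, flow now 14.
Augment Depot→Y3→HubB→Jct3→Port: bottleneck 1, flow now 15.
No augmenting path remains; maximum flow = 15.
In the residual graph, reachable from Depot: {Depot}.
Min-cut edges: Depot→HubC (10), Depot→Y3 (5); capacity 10 + 5 = 15.
Cut capacity 24 exceeds the max flow 15, so it is not minimum.

No — its capacity is 24, but the minimum cut has capacity 15.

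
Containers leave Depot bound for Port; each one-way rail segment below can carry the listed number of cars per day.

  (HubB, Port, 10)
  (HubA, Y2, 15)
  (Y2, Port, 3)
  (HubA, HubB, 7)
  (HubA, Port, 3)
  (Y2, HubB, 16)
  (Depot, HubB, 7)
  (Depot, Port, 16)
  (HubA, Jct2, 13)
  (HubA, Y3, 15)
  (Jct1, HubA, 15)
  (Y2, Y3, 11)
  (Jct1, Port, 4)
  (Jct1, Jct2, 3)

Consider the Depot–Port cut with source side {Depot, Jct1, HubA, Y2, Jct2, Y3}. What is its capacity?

56

Edges leaving {Depot, Jct1, HubA, Y2, Jct2, Y3}: Depot→HubB (7), Depot→Port (16), Jct1→Port (4), HubA→HubB (7), HubA→Port (3), Y2→HubB (16), Y2→Port (3).
Cut capacity = 7 + 16 + 4 + 7 + 3 + 16 + 3 = 56.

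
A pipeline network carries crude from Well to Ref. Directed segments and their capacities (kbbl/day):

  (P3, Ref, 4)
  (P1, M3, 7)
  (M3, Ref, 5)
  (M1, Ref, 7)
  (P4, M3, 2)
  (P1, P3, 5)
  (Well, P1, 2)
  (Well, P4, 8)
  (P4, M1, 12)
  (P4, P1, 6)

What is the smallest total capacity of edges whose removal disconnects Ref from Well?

Augment Well→P1→P3→Ref: bottleneck 2, flow now 2.
Augment Well→P4→M1→Ref: bottleneck 7, flow now 9.
Augment Well→P4→M3→Ref: bottleneck 1, flow now 10.
No augmenting path remains; maximum flow = 10.
By max-flow min-cut, the minimum cut capacity equals the max flow.
In the residual graph, reachable from Well: {Well}.
Min-cut edges: Well→P1 (2), Well→P4 (8); capacity 2 + 8 = 10.

10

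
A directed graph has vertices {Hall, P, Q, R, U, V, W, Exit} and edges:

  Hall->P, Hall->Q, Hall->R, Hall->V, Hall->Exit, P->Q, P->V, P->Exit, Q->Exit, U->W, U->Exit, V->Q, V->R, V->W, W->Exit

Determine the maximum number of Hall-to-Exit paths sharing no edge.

Assign every edge capacity 1; by Menger, the answer equals the max flow.
Path Hall→Exit (+1); total 1.
Path Hall→P→Exit (+1); total 2.
Path Hall→Q→Exit (+1); total 3.
Path Hall→V→W→Exit (+1); total 4.
No residual Hall→Exit path; max flow = 4.
Certifying cut of size 4: {Hall→Exit, Hall→P, Hall→Q, Hall→V}.

4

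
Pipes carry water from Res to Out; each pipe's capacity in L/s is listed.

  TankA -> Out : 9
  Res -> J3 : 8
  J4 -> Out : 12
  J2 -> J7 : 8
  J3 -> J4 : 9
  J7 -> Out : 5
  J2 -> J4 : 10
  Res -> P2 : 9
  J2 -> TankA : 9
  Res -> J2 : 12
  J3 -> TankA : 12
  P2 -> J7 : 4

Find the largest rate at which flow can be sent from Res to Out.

24

Augment Res→J3→J4→Out: bottleneck 8, flow now 8.
Augment Res→P2→J7→Out: bottleneck 4, flow now 12.
Augment Res→J2→J4→Out: bottleneck 4, flow now 16.
Augment Res→J2→TankA→Out: bottleneck 8, flow now 24.
No augmenting path remains; maximum flow = 24.
In the residual graph, reachable from Res: {Res, P2}.
Min-cut edges: Res→J3 (8), Res→J2 (12), P2→J7 (4); capacity 8 + 12 + 4 = 24.
This cut is saturated, so no flow can exceed 24.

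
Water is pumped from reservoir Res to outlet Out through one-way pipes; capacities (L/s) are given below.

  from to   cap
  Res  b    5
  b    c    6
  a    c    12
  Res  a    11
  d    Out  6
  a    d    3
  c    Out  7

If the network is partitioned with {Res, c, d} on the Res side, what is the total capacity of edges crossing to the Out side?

Edges leaving {Res, c, d}: Res→a (11), Res→b (5), c→Out (7), d→Out (6).
Cut capacity = 11 + 5 + 7 + 6 = 29.

29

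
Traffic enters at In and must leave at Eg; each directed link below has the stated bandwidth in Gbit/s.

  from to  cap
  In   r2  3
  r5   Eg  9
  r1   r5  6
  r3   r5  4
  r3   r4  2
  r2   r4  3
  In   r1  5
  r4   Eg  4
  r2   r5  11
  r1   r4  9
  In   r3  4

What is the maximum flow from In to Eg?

12

Augment In→r1→r4→Eg: bottleneck 4, flow now 4.
Augment In→r1→r5→Eg: bottleneck 1, flow now 5.
Augment In→r2→r5→Eg: bottleneck 3, flow now 8.
Augment In→r3→r5→Eg: bottleneck 4, flow now 12.
No augmenting path remains; maximum flow = 12.
In the residual graph, reachable from In: {In}.
Min-cut edges: In→r1 (5), In→r2 (3), In→r3 (4); capacity 5 + 3 + 4 = 12.
This cut is saturated, so no flow can exceed 12.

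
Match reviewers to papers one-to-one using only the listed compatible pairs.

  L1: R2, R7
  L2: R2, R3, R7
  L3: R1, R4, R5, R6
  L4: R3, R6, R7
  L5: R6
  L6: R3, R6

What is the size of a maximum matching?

Unit-capacity flow: source→left, listed edges, right→sink; max matching = max flow.
Augmenting path L1→R2 (+1); matched 1.
Augmenting path L2→R3 (+1); matched 2.
Augmenting path L3→R1 (+1); matched 3.
Augmenting path L4→R6 (+1); matched 4.
Augmenting path L5→R6→L4→R7 (+1); matched 5.
No augmenting path remains; maximum matching = 5.
König certificate: {L3, R2, R3, R6, R7} is a vertex cover of size 5 (every listed pair touches it), so no matching can be larger.

5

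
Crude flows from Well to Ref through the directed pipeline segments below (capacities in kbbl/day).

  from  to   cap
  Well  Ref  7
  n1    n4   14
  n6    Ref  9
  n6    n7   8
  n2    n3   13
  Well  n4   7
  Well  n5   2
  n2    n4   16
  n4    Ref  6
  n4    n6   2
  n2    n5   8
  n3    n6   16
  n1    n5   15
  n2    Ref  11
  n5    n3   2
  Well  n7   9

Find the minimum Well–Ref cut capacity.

Augment Well→Ref: bottleneck 7, flow now 7.
Augment Well→n4→Ref: bottleneck 6, flow now 13.
Augment Well→n4→n6→Ref: bottleneck 1, flow now 14.
Augment Well→n5→n3→n6→Ref: bottleneck 2, flow now 16.
No augmenting path remains; maximum flow = 16.
By max-flow min-cut, the minimum cut capacity equals the max flow.
In the residual graph, reachable from Well: {Well, n7}.
Min-cut edges: Well→n4 (7), Well→n5 (2), Well→Ref (7); capacity 7 + 2 + 7 = 16.

16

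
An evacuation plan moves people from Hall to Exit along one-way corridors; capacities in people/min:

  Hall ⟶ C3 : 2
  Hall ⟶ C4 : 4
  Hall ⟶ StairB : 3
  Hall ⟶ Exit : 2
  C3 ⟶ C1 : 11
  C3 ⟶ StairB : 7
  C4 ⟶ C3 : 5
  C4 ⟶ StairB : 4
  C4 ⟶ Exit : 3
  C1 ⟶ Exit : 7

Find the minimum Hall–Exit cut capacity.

Augment Hall→Exit: bottleneck 2, flow now 2.
Augment Hall→C4→Exit: bottleneck 3, flow now 5.
Augment Hall→C3→C1→Exit: bottleneck 2, flow now 7.
Augment Hall→C4→C3→C1→Exit: bottleneck 1, flow now 8.
No augmenting path remains; maximum flow = 8.
By max-flow min-cut, the minimum cut capacity equals the max flow.
In the residual graph, reachable from Hall: {Hall, StairB}.
Min-cut edges: Hall→C3 (2), Hall→C4 (4), Hall→Exit (2); capacity 2 + 4 + 2 = 8.

8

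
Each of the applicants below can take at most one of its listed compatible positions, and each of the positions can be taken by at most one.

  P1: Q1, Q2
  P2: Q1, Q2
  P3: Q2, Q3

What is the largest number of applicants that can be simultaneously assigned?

Unit-capacity flow: source→left, listed edges, right→sink; max matching = max flow.
Augmenting path P1→Q1 (+1); matched 1.
Augmenting path P2→Q2 (+1); matched 2.
Augmenting path P3→Q3 (+1); matched 3.
No augmenting path remains; maximum matching = 3.
König certificate: {P1, P2, P3} is a vertex cover of size 3 (every listed pair touches it), so no matching can be larger.

3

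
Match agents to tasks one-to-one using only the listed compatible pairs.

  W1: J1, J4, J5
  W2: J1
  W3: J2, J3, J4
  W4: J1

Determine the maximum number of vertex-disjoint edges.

3

Unit-capacity flow: source→left, listed edges, right→sink; max matching = max flow.
Augmenting path W1→J1 (+1); matched 1.
Augmenting path W3→J2 (+1); matched 2.
Augmenting path W2→J1→W1→J4 (+1); matched 3.
No augmenting path remains; maximum matching = 3.
König certificate: {W1, W3, J1} is a vertex cover of size 3 (every listed pair touches it), so no matching can be larger.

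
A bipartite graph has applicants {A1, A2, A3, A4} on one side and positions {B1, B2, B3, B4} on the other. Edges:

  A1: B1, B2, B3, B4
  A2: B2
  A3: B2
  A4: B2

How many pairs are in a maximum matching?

2

Unit-capacity flow: source→left, listed edges, right→sink; max matching = max flow.
Augmenting path A1→B1 (+1); matched 1.
Augmenting path A2→B2 (+1); matched 2.
No augmenting path remains; maximum matching = 2.
König certificate: {A1, B2} is a vertex cover of size 2 (every listed pair touches it), so no matching can be larger.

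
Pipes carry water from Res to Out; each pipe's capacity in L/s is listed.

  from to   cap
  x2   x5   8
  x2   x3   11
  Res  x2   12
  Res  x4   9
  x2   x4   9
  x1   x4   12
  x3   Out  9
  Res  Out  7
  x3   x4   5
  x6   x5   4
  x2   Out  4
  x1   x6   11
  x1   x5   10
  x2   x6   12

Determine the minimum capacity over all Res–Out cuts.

Augment Res→Out: bottleneck 7, flow now 7.
Augment Res→x2→Out: bottleneck 4, flow now 11.
Augment Res→x2→x3→Out: bottleneck 8, flow now 19.
No augmenting path remains; maximum flow = 19.
By max-flow min-cut, the minimum cut capacity equals the max flow.
In the residual graph, reachable from Res: {Res, x4}.
Min-cut edges: Res→x2 (12), Res→Out (7); capacity 12 + 7 = 19.

19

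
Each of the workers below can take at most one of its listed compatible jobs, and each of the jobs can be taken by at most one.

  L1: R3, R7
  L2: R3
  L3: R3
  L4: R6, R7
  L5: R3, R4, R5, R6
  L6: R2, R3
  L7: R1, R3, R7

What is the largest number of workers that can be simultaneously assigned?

6

Unit-capacity flow: source→left, listed edges, right→sink; max matching = max flow.
Augmenting path L1→R3 (+1); matched 1.
Augmenting path L4→R6 (+1); matched 2.
Augmenting path L5→R4 (+1); matched 3.
Augmenting path L6→R2 (+1); matched 4.
Augmenting path L7→R1 (+1); matched 5.
Augmenting path L2→R3→L1→R7 (+1); matched 6.
No augmenting path remains; maximum matching = 6.
König certificate: {L1, L4, L5, L6, L7, R3} is a vertex cover of size 6 (every listed pair touches it), so no matching can be larger.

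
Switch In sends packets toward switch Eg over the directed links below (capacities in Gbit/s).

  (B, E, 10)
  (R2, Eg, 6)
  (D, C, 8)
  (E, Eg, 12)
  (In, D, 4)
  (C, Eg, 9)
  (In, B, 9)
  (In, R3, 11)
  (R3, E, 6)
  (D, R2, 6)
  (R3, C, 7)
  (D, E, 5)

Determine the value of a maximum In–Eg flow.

Augment In→D→E→Eg: bottleneck 4, flow now 4.
Augment In→R3→E→Eg: bottleneck 6, flow now 10.
Augment In→R3→C→Eg: bottleneck 5, flow now 15.
Augment In→B→E→Eg: bottleneck 2, flow now 17.
Augment In→B→E→D→C→Eg: bottleneck 4, flow now 21. (uses reverse residual edge)
Augment In→B→E→R3→C→D→R2→Eg: bottleneck 2, flow now 23. (uses reverse residual edge)
No augmenting path remains; maximum flow = 23.
In the residual graph, reachable from In: {In, R3, B, E}.
Min-cut edges: In→D (4), R3→C (7), E→Eg (12); capacity 4 + 7 + 12 = 23.
This cut is saturated, so no flow can exceed 23.

23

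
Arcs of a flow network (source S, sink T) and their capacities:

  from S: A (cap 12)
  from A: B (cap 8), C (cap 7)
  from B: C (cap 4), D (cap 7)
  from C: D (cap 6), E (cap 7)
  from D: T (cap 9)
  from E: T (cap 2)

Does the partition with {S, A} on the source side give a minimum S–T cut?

No — its capacity is 15, but the minimum cut has capacity 11.

Given cut capacity: 8 + 7 = 15.
Augment S→A→B→D→T: bottleneck 7, flow now 7.
Augment S→A→C→D→T: bottleneck 2, flow now 9.
Augment S→A→C→E→T: bottleneck 2, flow now 11.
No augmenting path remains; maximum flow = 11.
In the residual graph, reachable from S: {S, A, B, C, D, E}.
Min-cut edges: D→T (9), E→T (2); capacity 9 + 2 = 11.
Cut capacity 15 exceeds the max flow 11, so it is not minimum.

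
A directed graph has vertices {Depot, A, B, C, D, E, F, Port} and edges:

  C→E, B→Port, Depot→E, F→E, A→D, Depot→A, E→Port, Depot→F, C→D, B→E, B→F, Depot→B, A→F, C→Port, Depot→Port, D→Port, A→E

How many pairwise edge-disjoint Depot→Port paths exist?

4

Assign every edge capacity 1; by Menger, the answer equals the max flow.
Path Depot→Port (+1); total 1.
Path Depot→B→Port (+1); total 2.
Path Depot→E→Port (+1); total 3.
Path Depot→A→D→Port (+1); total 4.
No residual Depot→Port path; max flow = 4.
Certifying cut of size 4: {Depot→A, Depot→B, Depot→Port, E→Port}.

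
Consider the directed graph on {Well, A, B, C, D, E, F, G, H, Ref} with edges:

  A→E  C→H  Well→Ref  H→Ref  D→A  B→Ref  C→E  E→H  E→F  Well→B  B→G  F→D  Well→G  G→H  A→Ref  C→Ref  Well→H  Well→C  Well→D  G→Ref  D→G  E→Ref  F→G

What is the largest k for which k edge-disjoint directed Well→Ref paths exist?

Assign every edge capacity 1; by Menger, the answer equals the max flow.
Path Well→Ref (+1); total 1.
Path Well→B→Ref (+1); total 2.
Path Well→C→Ref (+1); total 3.
Path Well→G→Ref (+1); total 4.
Path Well→H→Ref (+1); total 5.
Path Well→D→A→Ref (+1); total 6.
No residual Well→Ref path; max flow = 6.
Certifying cut of size 6: {Well→B, Well→C, Well→D, Well→G, Well→H, Well→Ref}.

6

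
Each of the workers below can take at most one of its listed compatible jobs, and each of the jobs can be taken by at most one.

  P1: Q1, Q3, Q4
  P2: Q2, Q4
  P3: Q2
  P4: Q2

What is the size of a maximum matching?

Unit-capacity flow: source→left, listed edges, right→sink; max matching = max flow.
Augmenting path P1→Q1 (+1); matched 1.
Augmenting path P2→Q2 (+1); matched 2.
Augmenting path P3→Q2→P2→Q4 (+1); matched 3.
No augmenting path remains; maximum matching = 3.
König certificate: {P1, P2, Q2} is a vertex cover of size 3 (every listed pair touches it), so no matching can be larger.

3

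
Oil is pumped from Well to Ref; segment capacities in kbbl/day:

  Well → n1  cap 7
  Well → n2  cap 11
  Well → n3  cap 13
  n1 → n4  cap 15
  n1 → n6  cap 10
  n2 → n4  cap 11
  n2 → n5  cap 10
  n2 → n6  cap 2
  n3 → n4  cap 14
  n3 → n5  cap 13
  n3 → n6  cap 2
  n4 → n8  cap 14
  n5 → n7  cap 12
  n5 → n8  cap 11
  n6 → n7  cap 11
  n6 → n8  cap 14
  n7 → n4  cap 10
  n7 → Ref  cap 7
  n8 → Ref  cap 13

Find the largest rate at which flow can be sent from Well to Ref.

Augment Well→n1→n4→n8→Ref: bottleneck 7, flow now 7.
Augment Well→n2→n4→n8→Ref: bottleneck 6, flow now 13.
Augment Well→n2→n5→n7→Ref: bottleneck 5, flow now 18.
Augment Well→n3→n5→n7→Ref: bottleneck 2, flow now 20.
No augmenting path remains; maximum flow = 20.
In the residual graph, reachable from Well: {Well, n1, n2, n3, n4, n5, n6, n7, n8}.
Min-cut edges: n7→Ref (7), n8→Ref (13); capacity 7 + 13 = 20.
This cut is saturated, so no flow can exceed 20.

20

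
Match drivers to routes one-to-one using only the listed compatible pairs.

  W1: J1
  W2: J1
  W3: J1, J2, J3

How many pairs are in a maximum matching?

2

Unit-capacity flow: source→left, listed edges, right→sink; max matching = max flow.
Augmenting path W1→J1 (+1); matched 1.
Augmenting path W3→J2 (+1); matched 2.
No augmenting path remains; maximum matching = 2.
König certificate: {W3, J1} is a vertex cover of size 2 (every listed pair touches it), so no matching can be larger.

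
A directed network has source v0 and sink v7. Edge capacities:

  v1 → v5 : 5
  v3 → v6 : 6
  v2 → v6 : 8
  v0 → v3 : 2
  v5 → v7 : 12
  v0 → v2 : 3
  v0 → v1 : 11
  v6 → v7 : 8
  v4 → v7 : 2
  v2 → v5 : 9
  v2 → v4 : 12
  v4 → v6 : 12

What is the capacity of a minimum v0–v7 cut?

Augment v0→v1→v5→v7: bottleneck 5, flow now 5.
Augment v0→v2→v4→v7: bottleneck 2, flow now 7.
Augment v0→v2→v5→v7: bottleneck 1, flow now 8.
Augment v0→v3→v6→v7: bottleneck 2, flow now 10.
No augmenting path remains; maximum flow = 10.
By max-flow min-cut, the minimum cut capacity equals the max flow.
In the residual graph, reachable from v0: {v0, v1}.
Min-cut edges: v0→v2 (3), v0→v3 (2), v1→v5 (5); capacity 3 + 2 + 5 = 10.

10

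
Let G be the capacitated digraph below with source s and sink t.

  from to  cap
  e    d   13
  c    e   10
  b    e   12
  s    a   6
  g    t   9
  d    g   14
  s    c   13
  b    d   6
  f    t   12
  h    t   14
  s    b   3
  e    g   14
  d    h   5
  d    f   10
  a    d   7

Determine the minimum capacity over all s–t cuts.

Augment s→a→d→f→t: bottleneck 6, flow now 6.
Augment s→b→d→f→t: bottleneck 3, flow now 9.
Augment s→c→e→g→t: bottleneck 9, flow now 18.
Augment s→c→e→d→f→t: bottleneck 1, flow now 19.
No augmenting path remains; maximum flow = 19.
By max-flow min-cut, the minimum cut capacity equals the max flow.
In the residual graph, reachable from s: {s, c}.
Min-cut edges: s→a (6), s→b (3), c→e (10); capacity 6 + 3 + 10 = 19.

19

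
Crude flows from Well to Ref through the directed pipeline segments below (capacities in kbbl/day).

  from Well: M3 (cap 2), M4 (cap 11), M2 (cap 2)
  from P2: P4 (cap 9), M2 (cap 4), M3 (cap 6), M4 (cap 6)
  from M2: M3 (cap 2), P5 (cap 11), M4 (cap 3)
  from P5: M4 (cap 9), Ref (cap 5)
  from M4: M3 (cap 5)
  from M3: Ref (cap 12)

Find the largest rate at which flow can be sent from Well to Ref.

Augment Well→M3→Ref: bottleneck 2, flow now 2.
Augment Well→M2→P5→Ref: bottleneck 2, flow now 4.
Augment Well→M4→M3→Ref: bottleneck 5, flow now 9.
No augmenting path remains; maximum flow = 9.
In the residual graph, reachable from Well: {Well, M4}.
Min-cut edges: Well→M2 (2), Well→M3 (2), M4→M3 (5); capacity 2 + 2 + 5 = 9.
This cut is saturated, so no flow can exceed 9.

9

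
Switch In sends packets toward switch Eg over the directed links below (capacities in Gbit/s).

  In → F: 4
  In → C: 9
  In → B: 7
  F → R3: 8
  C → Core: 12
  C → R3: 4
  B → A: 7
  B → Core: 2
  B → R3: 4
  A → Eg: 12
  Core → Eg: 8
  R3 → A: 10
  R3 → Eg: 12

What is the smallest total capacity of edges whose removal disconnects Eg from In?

20

Augment In→F→R3→Eg: bottleneck 4, flow now 4.
Augment In→C→Core→Eg: bottleneck 8, flow now 12.
Augment In→C→R3→Eg: bottleneck 1, flow now 13.
Augment In→B→A→Eg: bottleneck 7, flow now 20.
No augmenting path remains; maximum flow = 20.
By max-flow min-cut, the minimum cut capacity equals the max flow.
In the residual graph, reachable from In: {In}.
Min-cut edges: In→F (4), In→C (9), In→B (7); capacity 4 + 9 + 7 = 20.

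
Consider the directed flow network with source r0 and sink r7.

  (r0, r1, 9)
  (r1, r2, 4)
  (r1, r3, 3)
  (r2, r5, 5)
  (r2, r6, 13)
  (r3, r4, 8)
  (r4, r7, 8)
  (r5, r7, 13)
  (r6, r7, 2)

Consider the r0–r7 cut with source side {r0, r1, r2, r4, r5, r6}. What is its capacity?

26

Edges leaving {r0, r1, r2, r4, r5, r6}: r1→r3 (3), r4→r7 (8), r5→r7 (13), r6→r7 (2).
Cut capacity = 3 + 8 + 13 + 2 = 26.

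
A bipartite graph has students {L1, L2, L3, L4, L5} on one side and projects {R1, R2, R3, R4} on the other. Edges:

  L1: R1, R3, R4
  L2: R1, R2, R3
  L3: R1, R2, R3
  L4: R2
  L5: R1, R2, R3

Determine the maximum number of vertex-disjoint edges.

4

Unit-capacity flow: source→left, listed edges, right→sink; max matching = max flow.
Augmenting path L1→R1 (+1); matched 1.
Augmenting path L2→R2 (+1); matched 2.
Augmenting path L3→R3 (+1); matched 3.
Augmenting path L5→R1→L1→R4 (+1); matched 4.
No augmenting path remains; maximum matching = 4.
König certificate: {L1, R1, R2, R3} is a vertex cover of size 4 (every listed pair touches it), so no matching can be larger.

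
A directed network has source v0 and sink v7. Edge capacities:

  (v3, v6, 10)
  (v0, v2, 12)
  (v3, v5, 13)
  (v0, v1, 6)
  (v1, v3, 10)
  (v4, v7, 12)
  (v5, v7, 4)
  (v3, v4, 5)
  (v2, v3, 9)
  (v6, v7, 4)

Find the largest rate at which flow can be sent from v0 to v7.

Augment v0→v1→v3→v4→v7: bottleneck 5, flow now 5.
Augment v0→v1→v3→v5→v7: bottleneck 1, flow now 6.
Augment v0→v2→v3→v5→v7: bottleneck 3, flow now 9.
Augment v0→v2→v3→v6→v7: bottleneck 4, flow now 13.
No augmenting path remains; maximum flow = 13.
In the residual graph, reachable from v0: {v0, v1, v2, v3, v5, v6}.
Min-cut edges: v3→v4 (5), v5→v7 (4), v6→v7 (4); capacity 5 + 4 + 4 = 13.
This cut is saturated, so no flow can exceed 13.

13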